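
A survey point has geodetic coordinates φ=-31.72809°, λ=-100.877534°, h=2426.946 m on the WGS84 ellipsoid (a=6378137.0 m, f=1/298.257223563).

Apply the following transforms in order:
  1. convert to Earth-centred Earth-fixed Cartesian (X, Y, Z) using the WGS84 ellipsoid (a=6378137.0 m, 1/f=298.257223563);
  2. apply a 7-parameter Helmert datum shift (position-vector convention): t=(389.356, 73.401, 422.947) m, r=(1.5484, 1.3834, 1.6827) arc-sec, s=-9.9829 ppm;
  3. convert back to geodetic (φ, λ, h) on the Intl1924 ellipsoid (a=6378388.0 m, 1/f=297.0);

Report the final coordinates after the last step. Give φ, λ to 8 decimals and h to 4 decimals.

start: φ=-31.728090°, λ=-100.877534°, h=2426.946 m
→ ECEF (a=6378137.000, f=1/298.257223563): X=-1025082.2567, Y=-5334440.4841, Z=-3336100.7744
→ Helmert 7p (PV): X=-1024661.5244, Y=-5334297.1490, Z=-3335677.6928
→ geod (Bowring, a=6378388.000): φ=-31.72662521°, λ=-100.87346110°, h=1791.4187 m

φ=-31.72662521°, λ=-100.87346110°, h=1791.4187 m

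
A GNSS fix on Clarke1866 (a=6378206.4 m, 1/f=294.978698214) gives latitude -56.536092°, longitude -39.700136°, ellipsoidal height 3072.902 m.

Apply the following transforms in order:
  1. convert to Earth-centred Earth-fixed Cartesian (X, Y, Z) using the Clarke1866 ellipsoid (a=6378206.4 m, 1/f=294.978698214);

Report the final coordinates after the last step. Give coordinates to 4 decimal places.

X=2713685.6644 m, Y=-2252956.1264 m, Z=-5299952.1866 m

start: φ=-56.536092°, λ=-39.700136°, h=3072.902 m
→ ECEF (a=6378206.400, f=1/294.978698214): X=2713685.6644, Y=-2252956.1264, Z=-5299952.1866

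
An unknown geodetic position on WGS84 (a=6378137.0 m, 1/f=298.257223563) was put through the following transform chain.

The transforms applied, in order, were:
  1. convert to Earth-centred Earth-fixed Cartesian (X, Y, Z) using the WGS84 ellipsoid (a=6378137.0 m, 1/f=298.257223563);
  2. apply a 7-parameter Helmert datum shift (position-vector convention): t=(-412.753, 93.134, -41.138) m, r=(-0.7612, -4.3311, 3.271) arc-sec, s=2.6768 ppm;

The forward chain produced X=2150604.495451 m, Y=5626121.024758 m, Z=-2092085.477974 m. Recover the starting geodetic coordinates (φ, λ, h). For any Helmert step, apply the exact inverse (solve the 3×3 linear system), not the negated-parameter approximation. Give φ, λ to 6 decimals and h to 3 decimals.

start: X=2150604.4955, Y=5626121.0248, Z=-2092085.4780 m
→ Helmert⁻¹: X=2151056.7803, Y=5625986.4396, Z=-2092063.1452
→ geod (Bowring, a=6378137.000): φ=-19.27349200°, λ=69.07599300°, h=341.8350 m

φ=-19.273492°, λ=69.075993°, h=341.835 m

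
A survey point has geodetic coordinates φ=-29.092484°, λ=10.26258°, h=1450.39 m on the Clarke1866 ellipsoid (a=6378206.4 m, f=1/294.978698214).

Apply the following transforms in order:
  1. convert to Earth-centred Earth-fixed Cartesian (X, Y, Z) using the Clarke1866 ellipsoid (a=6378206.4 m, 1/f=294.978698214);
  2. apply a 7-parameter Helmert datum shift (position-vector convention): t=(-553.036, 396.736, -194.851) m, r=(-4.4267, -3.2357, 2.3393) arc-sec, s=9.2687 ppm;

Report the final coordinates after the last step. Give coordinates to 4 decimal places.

X=5489514.6032 m, Y=994396.9397 m, Z=-3083556.5360 m

start: φ=-29.092484°, λ=10.262580°, h=1450.390 m
→ ECEF (a=6378206.400, f=1/294.978698214): X=5489979.6574, Y=993994.9011, Z=-3083397.8961
→ Helmert 7p (PV): X=5489514.6032, Y=994396.9397, Z=-3083556.5360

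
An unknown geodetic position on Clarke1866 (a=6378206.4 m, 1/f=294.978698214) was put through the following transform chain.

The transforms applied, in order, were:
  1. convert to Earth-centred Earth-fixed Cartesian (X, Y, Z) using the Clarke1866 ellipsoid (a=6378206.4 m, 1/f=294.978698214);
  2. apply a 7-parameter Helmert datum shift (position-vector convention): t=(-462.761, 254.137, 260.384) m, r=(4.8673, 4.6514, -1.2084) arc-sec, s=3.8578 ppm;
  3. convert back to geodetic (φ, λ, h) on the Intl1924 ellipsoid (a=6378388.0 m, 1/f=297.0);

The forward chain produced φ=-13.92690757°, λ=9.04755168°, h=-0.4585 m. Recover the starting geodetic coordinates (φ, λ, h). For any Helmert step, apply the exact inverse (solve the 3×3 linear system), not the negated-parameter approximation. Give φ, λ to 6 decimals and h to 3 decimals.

φ=-13.927832°, λ=9.044513°, h=632.274 m

start: φ=-13.926908°, λ=9.047552°, h=-0.458 m
→ ECEF (a=6378388.000, f=1/297.0): X=6115050.5183, Y=973731.9356, Z=-1525151.6478
→ Helmert⁻¹: X=6115518.3801, Y=973473.8780, Z=-1525291.2097
→ geod (Bowring, a=6378206.400): φ=-13.92783200°, λ=9.04451300°, h=632.2740 m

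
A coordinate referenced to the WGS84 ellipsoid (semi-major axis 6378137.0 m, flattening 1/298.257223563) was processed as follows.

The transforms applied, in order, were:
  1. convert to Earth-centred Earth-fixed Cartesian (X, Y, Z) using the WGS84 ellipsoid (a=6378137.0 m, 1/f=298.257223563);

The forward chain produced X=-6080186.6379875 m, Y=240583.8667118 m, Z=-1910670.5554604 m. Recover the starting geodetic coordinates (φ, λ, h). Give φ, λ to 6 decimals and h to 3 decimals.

φ=-17.542543°, λ=177.734074°, h=1659.964 m

start: X=-6080186.6380, Y=240583.8667, Z=-1910670.5555 m
→ geod (Bowring, a=6378137.000): φ=-17.54254300°, λ=177.73407400°, h=1659.9640 m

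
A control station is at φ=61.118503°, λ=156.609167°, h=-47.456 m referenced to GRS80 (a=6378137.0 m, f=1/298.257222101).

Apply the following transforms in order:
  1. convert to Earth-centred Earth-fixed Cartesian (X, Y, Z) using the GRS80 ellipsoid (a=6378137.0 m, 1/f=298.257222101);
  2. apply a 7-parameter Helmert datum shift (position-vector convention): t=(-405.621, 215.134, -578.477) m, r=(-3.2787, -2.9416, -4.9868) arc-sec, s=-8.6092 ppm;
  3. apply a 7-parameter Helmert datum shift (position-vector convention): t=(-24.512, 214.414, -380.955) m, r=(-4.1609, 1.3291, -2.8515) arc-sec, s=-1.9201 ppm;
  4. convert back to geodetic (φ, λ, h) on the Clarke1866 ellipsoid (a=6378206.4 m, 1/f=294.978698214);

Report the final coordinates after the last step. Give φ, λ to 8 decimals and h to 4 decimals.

start: φ=61.118503°, λ=156.609167°, h=-47.456 m
→ ECEF (a=6378137.000, f=1/298.257222101): X=-2834728.5747, Y=1226158.1601, Z=5561690.9206
→ Helmert 7p (PV): X=-2835159.4629, Y=1226519.6772, Z=5561004.6450
→ Helmert 7p (PV): X=-2835125.7421, Y=1226883.1104, Z=5560606.5390
→ geod (Bowring, a=6378206.400): φ=61.11048506°, λ=156.59975070°, h=-568.9358 m

φ=61.11048506°, λ=156.59975070°, h=-568.9358 m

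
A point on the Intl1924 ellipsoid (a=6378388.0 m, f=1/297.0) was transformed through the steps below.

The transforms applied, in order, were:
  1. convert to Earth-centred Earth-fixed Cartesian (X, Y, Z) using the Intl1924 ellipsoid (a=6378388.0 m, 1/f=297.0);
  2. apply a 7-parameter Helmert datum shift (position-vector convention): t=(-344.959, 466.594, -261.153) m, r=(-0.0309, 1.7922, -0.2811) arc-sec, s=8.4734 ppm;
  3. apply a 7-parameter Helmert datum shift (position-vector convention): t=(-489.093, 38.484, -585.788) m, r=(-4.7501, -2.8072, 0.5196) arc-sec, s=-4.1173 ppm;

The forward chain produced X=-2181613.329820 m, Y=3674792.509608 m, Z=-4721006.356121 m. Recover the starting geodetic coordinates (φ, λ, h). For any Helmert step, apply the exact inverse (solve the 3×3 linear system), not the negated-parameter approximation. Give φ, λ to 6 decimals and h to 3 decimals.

φ=-48.039284°, λ=120.689618°, h=210.576 m

start: X=-2181613.3298, Y=3674792.5096, Z=-4721006.3561 m
→ Helmert⁻¹: X=-2181188.2020, Y=3674883.3554, Z=-4720325.6889
→ Helmert⁻¹: X=-2180788.7598, Y=3674383.3619, Z=-4720042.9393
→ geod (Bowring, a=6378388.000): φ=-48.03928400°, λ=120.68961800°, h=210.5760 m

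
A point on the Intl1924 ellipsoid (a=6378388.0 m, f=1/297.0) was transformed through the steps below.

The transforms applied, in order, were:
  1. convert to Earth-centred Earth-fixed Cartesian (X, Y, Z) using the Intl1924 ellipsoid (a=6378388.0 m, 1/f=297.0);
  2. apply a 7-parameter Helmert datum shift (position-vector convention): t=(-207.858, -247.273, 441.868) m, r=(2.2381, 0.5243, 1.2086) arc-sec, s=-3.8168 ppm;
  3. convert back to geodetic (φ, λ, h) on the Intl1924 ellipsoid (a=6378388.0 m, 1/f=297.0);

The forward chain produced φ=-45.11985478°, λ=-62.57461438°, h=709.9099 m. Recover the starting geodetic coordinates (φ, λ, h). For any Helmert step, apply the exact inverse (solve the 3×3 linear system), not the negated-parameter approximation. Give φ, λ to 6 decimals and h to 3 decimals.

φ=-45.122829°, λ=-62.571315°, h=959.788 m

start: φ=-45.119855°, λ=-62.574614°, h=709.910 m
→ ECEF (a=6378388.000, f=1/297.0): X=2076755.7676, Y=-4002127.0537, Z=-4497341.0442
→ Helmert⁻¹: X=2076959.5364, Y=-4001956.0284, Z=-4497751.3763
→ geod (Bowring, a=6378388.000): φ=-45.12282900°, λ=-62.57131500°, h=959.7880 m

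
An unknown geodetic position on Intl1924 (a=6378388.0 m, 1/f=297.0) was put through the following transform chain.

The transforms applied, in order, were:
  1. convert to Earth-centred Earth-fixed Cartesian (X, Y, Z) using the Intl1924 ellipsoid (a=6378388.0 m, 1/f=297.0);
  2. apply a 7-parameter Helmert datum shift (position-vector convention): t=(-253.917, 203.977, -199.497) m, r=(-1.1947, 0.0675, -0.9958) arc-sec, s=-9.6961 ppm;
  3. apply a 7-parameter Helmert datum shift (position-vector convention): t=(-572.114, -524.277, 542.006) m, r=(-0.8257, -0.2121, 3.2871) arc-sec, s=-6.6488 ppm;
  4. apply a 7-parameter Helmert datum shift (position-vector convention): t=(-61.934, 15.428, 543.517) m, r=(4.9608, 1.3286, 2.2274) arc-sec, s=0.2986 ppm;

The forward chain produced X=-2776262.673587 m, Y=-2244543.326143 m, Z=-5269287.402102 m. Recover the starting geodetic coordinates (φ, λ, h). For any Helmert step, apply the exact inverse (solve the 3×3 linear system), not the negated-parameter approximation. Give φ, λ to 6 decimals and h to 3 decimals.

start: X=-2776262.6736, Y=-2244543.3261, Z=-5269287.4021 m
→ Helmert⁻¹: X=-2776190.2061, Y=-2244654.8464, Z=-5269793.2422
→ Helmert⁻¹: X=-2775677.7286, Y=-2244080.1584, Z=-5270376.4190
→ Helmert⁻¹: X=-2775438.1630, Y=-2244288.7700, Z=-5270241.9300
→ geod (Bowring, a=6378388.000): φ=-56.07115200°, λ=-141.04012900°, h=1524.4510 m

φ=-56.071152°, λ=-141.040129°, h=1524.451 m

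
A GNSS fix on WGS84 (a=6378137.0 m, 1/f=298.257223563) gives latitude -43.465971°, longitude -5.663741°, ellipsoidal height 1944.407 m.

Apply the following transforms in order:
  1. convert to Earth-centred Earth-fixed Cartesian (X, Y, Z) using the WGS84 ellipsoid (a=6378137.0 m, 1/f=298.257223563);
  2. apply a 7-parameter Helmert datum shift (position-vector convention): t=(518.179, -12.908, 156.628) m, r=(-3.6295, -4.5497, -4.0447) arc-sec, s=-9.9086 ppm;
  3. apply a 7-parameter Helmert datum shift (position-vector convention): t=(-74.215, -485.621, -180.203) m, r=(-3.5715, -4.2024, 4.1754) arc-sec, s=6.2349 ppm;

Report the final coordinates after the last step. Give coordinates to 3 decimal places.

start: φ=-43.465971°, λ=-5.663741°, h=1944.407 m
→ ECEF (a=6378137.000, f=1/298.257223563): X=4615263.9803, Y=-457714.9563, Z=-4366556.1766
→ Helmert 7p (PV): X=4615823.7677, Y=-457890.6645, Z=-4366246.4276
→ Helmert 7p (PV): X=4615876.5587, Y=-458361.3047, Z=-4366351.8827

X=4615876.559 m, Y=-458361.305 m, Z=-4366351.883 m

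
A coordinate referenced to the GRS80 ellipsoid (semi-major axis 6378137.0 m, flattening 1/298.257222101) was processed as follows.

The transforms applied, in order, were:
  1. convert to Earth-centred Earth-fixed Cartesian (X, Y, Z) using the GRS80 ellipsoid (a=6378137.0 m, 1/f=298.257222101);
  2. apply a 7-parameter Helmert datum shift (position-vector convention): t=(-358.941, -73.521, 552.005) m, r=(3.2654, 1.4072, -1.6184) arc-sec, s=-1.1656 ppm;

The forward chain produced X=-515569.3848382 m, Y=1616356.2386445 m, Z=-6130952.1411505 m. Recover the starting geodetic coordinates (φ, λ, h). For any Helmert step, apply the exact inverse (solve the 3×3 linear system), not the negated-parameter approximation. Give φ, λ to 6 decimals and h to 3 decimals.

start: X=-515569.3848, Y=1616356.2386, Z=-6130952.1412 m
→ Helmert⁻¹: X=-515181.8953, Y=1616330.5325, Z=-6131540.3961
→ geod (Bowring, a=6378137.000): φ=-74.63309300°, λ=107.67892600°, h=3630.4830 m

φ=-74.633093°, λ=107.678926°, h=3630.483 m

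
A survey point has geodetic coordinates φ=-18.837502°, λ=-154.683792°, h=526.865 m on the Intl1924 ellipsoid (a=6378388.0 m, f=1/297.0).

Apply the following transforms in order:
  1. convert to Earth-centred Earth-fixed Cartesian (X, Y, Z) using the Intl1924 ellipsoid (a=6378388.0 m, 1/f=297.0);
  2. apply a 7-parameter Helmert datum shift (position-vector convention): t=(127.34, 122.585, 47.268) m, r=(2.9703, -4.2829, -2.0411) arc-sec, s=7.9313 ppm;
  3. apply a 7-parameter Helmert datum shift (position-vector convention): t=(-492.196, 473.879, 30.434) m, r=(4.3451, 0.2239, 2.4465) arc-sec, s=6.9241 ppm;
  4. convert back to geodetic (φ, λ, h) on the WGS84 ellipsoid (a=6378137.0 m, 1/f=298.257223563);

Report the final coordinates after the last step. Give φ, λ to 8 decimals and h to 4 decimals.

start: φ=-18.837502°, λ=-154.683792°, h=526.865 m
→ ECEF (a=6378388.000, f=1/297.0): X=-5459354.0143, Y=-2582514.5075, Z=-2046529.4442
→ Helmert 7p (PV): X=-5459253.0350, Y=-2582328.9104, Z=-2046648.9568
→ Helmert 7p (PV): X=-5459754.6240, Y=-2581894.5499, Z=-2046681.1667
→ geod (Bowring, a=6378137.000): φ=-18.83801287°, λ=-154.69073379°, h=909.2353 m

φ=-18.83801287°, λ=-154.69073379°, h=909.2353 m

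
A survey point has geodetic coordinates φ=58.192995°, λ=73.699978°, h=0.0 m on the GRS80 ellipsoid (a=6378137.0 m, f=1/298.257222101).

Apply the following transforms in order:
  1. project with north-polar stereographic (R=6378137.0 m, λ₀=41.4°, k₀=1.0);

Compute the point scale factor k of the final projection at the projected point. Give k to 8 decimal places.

start: φ=58.192995°, λ=73.699978°, h=0.000 m
→ into stereo (λ₀=41.4°): φ=58.19299500°, λ−λ₀=32.29997800°
scale k = 1.08118145

1.08118145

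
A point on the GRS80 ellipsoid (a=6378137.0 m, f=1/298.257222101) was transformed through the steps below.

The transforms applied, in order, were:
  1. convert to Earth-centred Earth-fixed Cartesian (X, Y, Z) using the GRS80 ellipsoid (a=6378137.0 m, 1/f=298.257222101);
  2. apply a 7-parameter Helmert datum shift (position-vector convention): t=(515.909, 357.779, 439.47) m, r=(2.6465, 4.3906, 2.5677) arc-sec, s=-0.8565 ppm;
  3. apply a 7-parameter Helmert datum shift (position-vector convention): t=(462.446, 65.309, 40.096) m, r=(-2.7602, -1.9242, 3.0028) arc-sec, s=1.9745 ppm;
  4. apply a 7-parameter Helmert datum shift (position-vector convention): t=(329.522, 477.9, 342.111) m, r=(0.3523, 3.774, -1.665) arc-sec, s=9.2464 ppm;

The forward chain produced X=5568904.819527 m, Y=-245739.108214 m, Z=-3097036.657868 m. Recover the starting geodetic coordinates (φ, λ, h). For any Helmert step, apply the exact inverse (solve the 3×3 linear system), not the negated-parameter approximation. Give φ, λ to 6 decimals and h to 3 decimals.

start: X=5568904.8195, Y=-245739.1082, Z=-3097036.6579 m
→ Helmert⁻¹: X=5568582.4658, Y=-246175.0713, Z=-3097247.8214
→ Helmert⁻¹: X=5568076.5459, Y=-246279.5060, Z=-3097337.0409
→ Helmert⁻¹: X=5567628.2713, Y=-246746.5500, Z=-3097657.4844
→ geod (Bowring, a=6378137.000): φ=-29.22997600°, λ=-2.53757800°, h=3045.3340 m

φ=-29.229976°, λ=-2.537578°, h=3045.334 m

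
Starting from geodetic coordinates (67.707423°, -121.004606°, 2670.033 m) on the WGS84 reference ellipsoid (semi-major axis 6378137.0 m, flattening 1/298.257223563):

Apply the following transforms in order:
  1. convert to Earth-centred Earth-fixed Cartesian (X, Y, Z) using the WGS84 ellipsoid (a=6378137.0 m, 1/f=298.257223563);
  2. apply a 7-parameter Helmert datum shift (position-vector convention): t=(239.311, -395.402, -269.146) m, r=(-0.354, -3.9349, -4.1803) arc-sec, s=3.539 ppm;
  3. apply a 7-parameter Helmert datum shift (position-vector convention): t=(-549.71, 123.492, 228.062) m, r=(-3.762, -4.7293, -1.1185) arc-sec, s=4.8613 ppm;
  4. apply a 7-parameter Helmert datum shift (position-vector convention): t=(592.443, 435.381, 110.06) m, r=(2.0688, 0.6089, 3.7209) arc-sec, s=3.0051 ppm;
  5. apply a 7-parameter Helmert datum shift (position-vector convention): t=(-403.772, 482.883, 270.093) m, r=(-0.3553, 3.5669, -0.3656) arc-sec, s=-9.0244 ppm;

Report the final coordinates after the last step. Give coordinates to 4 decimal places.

start: φ=67.707423°, λ=-121.004606°, h=2670.033 m
→ ECEF (a=6378137.000, f=1/298.257223563): X=-1250388.5458, Y=-2080617.1149, Z=5881262.0472
→ Helmert 7p (PV): X=-1250308.0241, Y=-2080984.4452, Z=5880993.4322
→ Helmert 7p (PV): X=-1251009.9385, Y=-2080757.0274, Z=5881259.3705
→ Helmert 7p (PV): X=-1250366.3574, Y=-2080409.4550, Z=5881369.9276
→ Helmert 7p (PV): X=-1250660.8285, Y=-2079895.4505, Z=5881612.1505

X=-1250660.8285 m, Y=-2079895.4505 m, Z=5881612.1505 m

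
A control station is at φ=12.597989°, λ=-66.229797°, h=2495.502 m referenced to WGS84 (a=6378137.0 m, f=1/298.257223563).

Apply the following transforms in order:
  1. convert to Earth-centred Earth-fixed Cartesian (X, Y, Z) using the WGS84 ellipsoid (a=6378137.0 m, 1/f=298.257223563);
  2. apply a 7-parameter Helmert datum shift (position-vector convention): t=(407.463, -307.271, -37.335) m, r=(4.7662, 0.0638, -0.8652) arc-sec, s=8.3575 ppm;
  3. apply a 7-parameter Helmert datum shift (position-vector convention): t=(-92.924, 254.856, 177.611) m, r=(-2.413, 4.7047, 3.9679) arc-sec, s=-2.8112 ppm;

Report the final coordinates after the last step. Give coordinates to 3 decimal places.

X=2510765.057 m, Y=-5699743.016 m, Z=1382605.511 m

start: φ=12.597989°, λ=-66.229797°, h=2495.502 m
→ ECEF (a=6378137.000, f=1/298.257223563): X=2510318.8932, Y=-5699680.9826, Z=1382580.6320
→ Helmert 7p (PV): X=2510723.8558, Y=-5700078.3664, Z=1382422.3707
→ Helmert 7p (PV): X=2510765.0569, Y=-5699743.0155, Z=1382605.5109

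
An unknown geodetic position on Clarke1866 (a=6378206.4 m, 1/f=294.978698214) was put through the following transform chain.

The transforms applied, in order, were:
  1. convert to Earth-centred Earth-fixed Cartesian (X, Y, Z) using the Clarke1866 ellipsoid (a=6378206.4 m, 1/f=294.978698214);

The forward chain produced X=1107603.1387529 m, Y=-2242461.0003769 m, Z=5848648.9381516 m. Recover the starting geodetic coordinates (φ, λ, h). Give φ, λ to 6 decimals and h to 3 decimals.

start: X=1107603.1388, Y=-2242461.0004, Z=5848648.9382 m
→ geod (Bowring, a=6378206.400): φ=66.98711300°, λ=-63.71417300°, h=1071.1740 m

φ=66.987113°, λ=-63.714173°, h=1071.174 m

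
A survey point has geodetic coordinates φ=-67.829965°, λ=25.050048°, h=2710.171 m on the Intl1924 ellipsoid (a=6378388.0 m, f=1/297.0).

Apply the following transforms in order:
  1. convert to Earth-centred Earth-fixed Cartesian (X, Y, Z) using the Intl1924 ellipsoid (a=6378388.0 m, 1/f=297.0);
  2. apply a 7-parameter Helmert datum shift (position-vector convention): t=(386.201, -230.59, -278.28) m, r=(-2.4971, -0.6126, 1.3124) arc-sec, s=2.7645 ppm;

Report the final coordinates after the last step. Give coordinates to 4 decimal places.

start: φ=-67.829965°, λ=25.050048°, h=2710.171 m
→ ECEF (a=6378388.000, f=1/297.0): X=2187766.2488, Y=1022499.6611, Z=-5886608.1578
→ Helmert 7p (PV): X=2188169.4751, Y=1022214.5528, Z=-5886908.5924

X=2188169.4751 m, Y=1022214.5528 m, Z=-5886908.5924 m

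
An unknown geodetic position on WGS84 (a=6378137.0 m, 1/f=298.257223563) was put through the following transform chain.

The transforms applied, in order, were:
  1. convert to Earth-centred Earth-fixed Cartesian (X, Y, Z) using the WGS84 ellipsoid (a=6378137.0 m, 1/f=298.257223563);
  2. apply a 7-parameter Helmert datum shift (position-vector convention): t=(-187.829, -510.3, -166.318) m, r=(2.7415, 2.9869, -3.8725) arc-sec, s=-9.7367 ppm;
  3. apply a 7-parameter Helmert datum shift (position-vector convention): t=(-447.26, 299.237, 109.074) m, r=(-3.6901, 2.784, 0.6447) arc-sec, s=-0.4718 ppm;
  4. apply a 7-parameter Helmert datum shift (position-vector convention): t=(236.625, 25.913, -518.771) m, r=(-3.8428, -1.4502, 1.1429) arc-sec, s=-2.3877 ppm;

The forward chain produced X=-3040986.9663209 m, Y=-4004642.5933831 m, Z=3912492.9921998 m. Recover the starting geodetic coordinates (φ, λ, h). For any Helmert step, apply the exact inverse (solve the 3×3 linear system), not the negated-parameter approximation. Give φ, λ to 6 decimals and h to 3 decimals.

φ=38.076854°, λ=-127.208977°, h=1295.464 m

start: X=-3040986.9663, Y=-4004642.5934, Z=3912492.9922 m
→ Helmert⁻¹: X=-3041225.5317, Y=-4004734.1174, Z=3912967.8786
→ Helmert⁻¹: X=-3040845.0358, Y=-4005095.7390, Z=3912747.9561
→ Helmert⁻¹: X=-3040668.2917, Y=-4004629.5097, Z=3912961.5680
→ geod (Bowring, a=6378137.000): φ=38.07685400°, λ=-127.20897700°, h=1295.4640 m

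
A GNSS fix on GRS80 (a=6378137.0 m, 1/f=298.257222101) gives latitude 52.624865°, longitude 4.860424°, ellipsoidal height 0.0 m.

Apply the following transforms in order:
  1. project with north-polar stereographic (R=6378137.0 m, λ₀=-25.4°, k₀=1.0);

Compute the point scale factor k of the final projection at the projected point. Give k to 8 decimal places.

start: φ=52.624865°, λ=4.860424°, h=0.000 m
→ into stereo (λ₀=-25.4°): φ=52.62486500°, λ−λ₀=30.26042400°
scale k = 1.11440596

1.11440596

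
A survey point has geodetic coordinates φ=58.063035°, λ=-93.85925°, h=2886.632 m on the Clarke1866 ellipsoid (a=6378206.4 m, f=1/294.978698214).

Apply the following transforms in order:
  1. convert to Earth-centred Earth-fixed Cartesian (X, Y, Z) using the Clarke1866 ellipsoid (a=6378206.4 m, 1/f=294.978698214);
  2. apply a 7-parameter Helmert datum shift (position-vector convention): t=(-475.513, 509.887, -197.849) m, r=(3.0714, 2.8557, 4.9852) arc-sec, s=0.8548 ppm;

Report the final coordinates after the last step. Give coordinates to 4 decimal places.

start: φ=58.063035°, λ=-93.859250°, h=2886.632 m
→ ECEF (a=6378206.400, f=1/294.978698214): X=-227746.4767, Y=-3376089.1401, Z=5391705.0154
→ Helmert 7p (PV): X=-228065.9406, Y=-3375667.9290, Z=5391464.6564

X=-228065.9406 m, Y=-3375667.9290 m, Z=5391464.6564 m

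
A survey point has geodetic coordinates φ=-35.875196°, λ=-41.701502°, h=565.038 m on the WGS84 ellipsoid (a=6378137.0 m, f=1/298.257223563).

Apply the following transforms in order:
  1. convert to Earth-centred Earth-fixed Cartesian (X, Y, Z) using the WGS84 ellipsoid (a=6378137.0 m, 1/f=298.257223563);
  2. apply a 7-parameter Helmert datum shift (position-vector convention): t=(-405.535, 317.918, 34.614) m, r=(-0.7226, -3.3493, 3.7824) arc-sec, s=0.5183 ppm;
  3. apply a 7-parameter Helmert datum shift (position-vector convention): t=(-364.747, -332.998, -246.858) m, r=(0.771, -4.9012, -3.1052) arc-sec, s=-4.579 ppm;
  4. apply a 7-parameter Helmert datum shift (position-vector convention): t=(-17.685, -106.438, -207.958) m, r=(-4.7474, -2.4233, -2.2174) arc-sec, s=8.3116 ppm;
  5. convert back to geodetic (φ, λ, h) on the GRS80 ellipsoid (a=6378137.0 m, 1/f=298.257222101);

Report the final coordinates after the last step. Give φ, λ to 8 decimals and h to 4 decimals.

start: φ=-35.875196°, λ=-41.701502°, h=565.038 m
→ ECEF (a=6378137.000, f=1/298.257223563): X=3863451.7941, Y=-3442391.6685, Z=-3717310.6907
→ Helmert 7p (PV): X=3863171.7480, Y=-3442017.7110, Z=-3717203.2096
→ Helmert 7p (PV): X=3862825.8207, Y=-3442379.2111, Z=-3717354.1173
→ Helmert 7p (PV): X=3862846.9089, Y=-3442641.3470, Z=-3717468.3591
→ geod (Bowring, a=6378137.000): φ=-35.87785506°, λ=-41.70802204°, h=426.1125 m

φ=-35.87785506°, λ=-41.70802204°, h=426.1125 m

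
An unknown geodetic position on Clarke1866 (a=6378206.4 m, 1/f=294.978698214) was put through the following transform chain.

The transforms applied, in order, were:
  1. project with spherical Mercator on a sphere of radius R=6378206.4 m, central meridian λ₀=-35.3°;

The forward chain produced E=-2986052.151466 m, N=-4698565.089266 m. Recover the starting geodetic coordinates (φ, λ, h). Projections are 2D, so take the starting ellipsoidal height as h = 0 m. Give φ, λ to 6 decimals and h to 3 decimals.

start: E=-2986052.1515, N=-4698565.0893 m
→ merc⁻¹: φ=-38.83814700°, λ=-62.12387100°

φ=-38.838147°, λ=-62.123871°, h=0.000 m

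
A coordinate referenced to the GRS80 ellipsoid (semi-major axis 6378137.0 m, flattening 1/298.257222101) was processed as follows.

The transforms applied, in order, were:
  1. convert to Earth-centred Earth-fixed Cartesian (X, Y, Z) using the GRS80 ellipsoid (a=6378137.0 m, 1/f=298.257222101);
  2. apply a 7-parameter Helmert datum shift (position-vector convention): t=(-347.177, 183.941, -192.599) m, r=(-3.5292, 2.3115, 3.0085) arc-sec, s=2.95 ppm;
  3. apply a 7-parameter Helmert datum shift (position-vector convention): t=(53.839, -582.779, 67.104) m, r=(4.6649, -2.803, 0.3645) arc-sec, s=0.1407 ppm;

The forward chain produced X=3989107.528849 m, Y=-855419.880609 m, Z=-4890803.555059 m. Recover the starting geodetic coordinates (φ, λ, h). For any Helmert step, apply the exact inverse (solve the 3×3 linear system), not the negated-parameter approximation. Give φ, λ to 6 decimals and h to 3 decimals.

φ=-50.352950°, λ=-12.098150°, h=3553.264 m

start: X=3989107.5288, Y=-855419.8806, Z=-4890803.5551 m
→ Helmert⁻¹: X=3988985.1537, Y=-854954.6435, Z=-4890904.8428
→ Helmert⁻¹: X=3989362.8970, Y=-855110.5697, Z=-4890667.7406
→ geod (Bowring, a=6378137.000): φ=-50.35295000°, λ=-12.09815000°, h=3553.2640 m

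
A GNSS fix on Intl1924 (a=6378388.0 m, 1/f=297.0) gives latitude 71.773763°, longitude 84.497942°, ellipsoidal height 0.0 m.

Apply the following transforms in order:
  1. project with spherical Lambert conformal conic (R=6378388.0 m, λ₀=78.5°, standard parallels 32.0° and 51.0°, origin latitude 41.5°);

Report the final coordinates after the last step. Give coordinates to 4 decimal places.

start: φ=71.773763°, λ=84.497942°, h=0.000 m
→ lcc (R=6378388.0, λ₀=78.5°): E=247833.9459, N=3526893.4808

E=247833.9459 m, N=3526893.4808 m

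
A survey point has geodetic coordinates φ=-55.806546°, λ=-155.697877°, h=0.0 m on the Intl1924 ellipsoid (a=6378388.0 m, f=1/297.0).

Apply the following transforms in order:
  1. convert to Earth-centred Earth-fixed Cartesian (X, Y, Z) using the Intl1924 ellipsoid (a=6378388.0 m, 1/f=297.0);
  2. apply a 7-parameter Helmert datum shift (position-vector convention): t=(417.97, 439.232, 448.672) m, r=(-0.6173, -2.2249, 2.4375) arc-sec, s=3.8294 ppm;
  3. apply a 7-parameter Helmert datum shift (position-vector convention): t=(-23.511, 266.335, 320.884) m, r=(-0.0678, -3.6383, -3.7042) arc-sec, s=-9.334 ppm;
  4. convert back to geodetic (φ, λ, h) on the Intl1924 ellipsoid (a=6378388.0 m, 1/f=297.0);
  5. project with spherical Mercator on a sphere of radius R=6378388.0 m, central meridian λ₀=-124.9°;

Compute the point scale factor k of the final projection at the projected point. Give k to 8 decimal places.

start: φ=-55.806546°, λ=-155.697877°, h=0.000 m
→ ECEF (a=6378388.000, f=1/297.0): X=-3274485.2300, Y=-1478632.8413, Z=-5252475.7216
→ Helmert 7p (PV): X=-3274005.6691, Y=-1478253.6868, Z=-5252078.0590
→ Helmert 7p (PV): X=-3273932.5271, Y=-1477916.4846, Z=-5251765.4157
→ geod (Bowring, a=6378388.000): φ=-55.80889323°, λ=-155.70466266°, h=-1036.2781 m
→ into merc (λ₀=-124.9°): φ=-55.80889323°, λ−λ₀=-30.80466266°
scale k = 1.77950193

1.77950193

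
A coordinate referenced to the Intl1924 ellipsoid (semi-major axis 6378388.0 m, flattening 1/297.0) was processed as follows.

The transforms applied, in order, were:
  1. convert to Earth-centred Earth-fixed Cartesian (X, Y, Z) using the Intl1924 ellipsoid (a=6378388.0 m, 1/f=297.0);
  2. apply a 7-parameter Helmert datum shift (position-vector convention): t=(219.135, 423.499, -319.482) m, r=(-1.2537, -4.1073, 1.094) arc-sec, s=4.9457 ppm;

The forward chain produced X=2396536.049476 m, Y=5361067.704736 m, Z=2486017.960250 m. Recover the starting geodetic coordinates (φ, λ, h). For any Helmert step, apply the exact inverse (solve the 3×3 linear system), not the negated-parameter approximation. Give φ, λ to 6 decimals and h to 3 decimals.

φ=23.088271°, λ=65.913581°, h=1435.063 m

start: X=2396536.0495, Y=5361067.7047, Z=2486017.9602 m
→ Helmert⁻¹: X=2396383.0042, Y=5360589.8716, Z=2486310.0093
→ geod (Bowring, a=6378388.000): φ=23.08827100°, λ=65.91358100°, h=1435.0630 m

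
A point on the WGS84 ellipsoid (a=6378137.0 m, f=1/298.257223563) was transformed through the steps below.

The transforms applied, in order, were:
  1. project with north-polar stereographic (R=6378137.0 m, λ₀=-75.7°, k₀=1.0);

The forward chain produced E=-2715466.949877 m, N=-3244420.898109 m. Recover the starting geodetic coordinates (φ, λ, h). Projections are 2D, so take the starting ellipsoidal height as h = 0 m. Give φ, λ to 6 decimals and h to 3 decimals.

start: E=-2715466.9499, N=-3244420.8981 m
→ stereo⁻¹: φ=53.30198200°, λ=-115.62815500°

φ=53.301982°, λ=-115.628155°, h=0.000 m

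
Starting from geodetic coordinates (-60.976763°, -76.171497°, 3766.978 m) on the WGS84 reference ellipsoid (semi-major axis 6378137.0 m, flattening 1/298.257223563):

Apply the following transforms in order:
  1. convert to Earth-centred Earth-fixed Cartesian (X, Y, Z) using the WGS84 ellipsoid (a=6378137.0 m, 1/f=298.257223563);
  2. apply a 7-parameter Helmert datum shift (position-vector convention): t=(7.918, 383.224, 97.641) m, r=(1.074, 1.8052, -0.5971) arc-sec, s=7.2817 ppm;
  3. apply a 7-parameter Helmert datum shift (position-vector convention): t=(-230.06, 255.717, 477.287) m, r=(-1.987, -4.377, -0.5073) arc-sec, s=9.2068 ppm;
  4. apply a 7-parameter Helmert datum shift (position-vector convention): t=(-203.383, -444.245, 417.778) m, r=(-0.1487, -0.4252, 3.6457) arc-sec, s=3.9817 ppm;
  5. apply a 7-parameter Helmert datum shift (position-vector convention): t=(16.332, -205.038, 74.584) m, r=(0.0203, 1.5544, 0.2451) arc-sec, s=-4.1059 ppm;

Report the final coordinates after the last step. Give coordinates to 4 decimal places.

start: φ=-60.976763°, λ=-76.171497°, h=3766.978 m
→ ECEF (a=6378137.000, f=1/298.257223563): X=741960.4283, Y=-3014247.7813, Z=-5557380.7760
→ Helmert 7p (PV): X=741916.3855, Y=-3013859.7171, Z=-5557345.7908
→ Helmert 7p (PV): X=741803.6733, Y=-3013687.1086, Z=-5556874.8918
→ Helmert 7p (PV): X=741667.9658, Y=-3014134.2479, Z=-5556475.5378
→ Helmert 7p (PV): X=741642.9610, Y=-3014325.4820, Z=-5556384.0252

X=741642.9610 m, Y=-3014325.4820 m, Z=-5556384.0252 m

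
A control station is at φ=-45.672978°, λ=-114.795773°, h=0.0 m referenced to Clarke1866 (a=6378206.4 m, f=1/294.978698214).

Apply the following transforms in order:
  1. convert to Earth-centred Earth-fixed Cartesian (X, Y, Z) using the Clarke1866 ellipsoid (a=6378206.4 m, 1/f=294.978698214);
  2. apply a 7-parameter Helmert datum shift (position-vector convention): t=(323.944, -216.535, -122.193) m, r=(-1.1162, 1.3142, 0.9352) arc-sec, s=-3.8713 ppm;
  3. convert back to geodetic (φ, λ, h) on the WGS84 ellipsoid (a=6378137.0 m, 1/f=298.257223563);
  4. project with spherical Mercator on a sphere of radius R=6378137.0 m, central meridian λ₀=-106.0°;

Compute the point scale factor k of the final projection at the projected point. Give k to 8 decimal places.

start: φ=-45.672978°, λ=-114.795773°, h=0.000 m
→ ECEF (a=6378206.400, f=1/294.978698214): X=-1872356.6109, Y=-4052936.2116, Z=-4539720.1852
→ Helmert 7p (PV): X=-1872035.9669, Y=-4053170.1122, Z=-4539790.9417
→ geod (Bowring, a=6378137.000): φ=-45.67078144°, λ=-114.79077855°, h=52.8901 m
→ into merc (λ₀=-106.0°): φ=-45.67078144°, λ−λ₀=-8.79077855°
scale k = 1.43106522

1.43106522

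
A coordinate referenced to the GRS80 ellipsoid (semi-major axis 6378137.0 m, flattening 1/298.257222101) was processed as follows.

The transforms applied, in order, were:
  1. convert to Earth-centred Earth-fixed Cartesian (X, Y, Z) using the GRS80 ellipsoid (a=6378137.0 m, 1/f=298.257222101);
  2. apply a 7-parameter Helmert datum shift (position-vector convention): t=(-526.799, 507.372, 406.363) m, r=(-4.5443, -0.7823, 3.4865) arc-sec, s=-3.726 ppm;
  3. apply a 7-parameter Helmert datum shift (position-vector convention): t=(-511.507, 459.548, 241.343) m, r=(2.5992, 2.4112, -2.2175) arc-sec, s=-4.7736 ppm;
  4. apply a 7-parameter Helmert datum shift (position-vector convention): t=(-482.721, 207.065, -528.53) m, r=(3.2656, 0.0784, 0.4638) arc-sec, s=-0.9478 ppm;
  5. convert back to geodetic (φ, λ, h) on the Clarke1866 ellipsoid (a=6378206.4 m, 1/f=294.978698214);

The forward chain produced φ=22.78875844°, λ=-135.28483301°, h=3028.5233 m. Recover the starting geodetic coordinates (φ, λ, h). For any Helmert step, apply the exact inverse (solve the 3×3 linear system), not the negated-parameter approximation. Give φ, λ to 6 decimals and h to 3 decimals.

φ=22.787046°, λ=-135.267024°, h=2841.705 m

start: φ=22.788758°, λ=-135.284833°, h=3028.523 m
→ ECEF (a=6378206.400, f=1/294.978698214): X=-4182739.4993, Y=-4141357.7918, Z=2456198.6304
→ Helmert⁻¹: X=-4182270.9885, Y=-4141520.4819, Z=2456793.4681
→ Helmert⁻¹: X=-4181763.6308, Y=-4142013.8033, Z=2456567.1624
→ Helmert⁻¹: X=-4181313.1171, Y=-4142520.0447, Z=2456094.5440
→ geod (Bowring, a=6378137.000): φ=22.78704600°, λ=-135.26702400°, h=2841.7050 m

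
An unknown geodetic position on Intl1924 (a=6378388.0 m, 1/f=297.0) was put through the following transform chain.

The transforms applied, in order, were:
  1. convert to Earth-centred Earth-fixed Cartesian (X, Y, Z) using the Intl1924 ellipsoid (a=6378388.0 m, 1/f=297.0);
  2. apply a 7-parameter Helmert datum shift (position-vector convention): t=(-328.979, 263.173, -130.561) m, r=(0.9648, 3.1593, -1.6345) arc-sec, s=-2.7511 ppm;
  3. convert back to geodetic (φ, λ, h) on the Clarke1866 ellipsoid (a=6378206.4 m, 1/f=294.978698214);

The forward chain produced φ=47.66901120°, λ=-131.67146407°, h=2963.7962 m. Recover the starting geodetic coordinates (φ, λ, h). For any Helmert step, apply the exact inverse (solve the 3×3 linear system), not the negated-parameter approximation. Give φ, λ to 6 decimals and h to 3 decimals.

start: φ=47.669011°, λ=-131.671464°, h=2963.796 m
→ ECEF (a=6378206.400, f=1/294.978698214): X=-2862299.1342, Y=-3215797.2922, Z=4694159.1364
→ Helmert⁻¹: X=-2862024.4446, Y=-3216070.0350, Z=4694273.8182
→ geod (Bowring, a=6378388.000): φ=47.66825300°, λ=-131.66632000°, h=2801.2320 m

φ=47.668253°, λ=-131.666320°, h=2801.232 m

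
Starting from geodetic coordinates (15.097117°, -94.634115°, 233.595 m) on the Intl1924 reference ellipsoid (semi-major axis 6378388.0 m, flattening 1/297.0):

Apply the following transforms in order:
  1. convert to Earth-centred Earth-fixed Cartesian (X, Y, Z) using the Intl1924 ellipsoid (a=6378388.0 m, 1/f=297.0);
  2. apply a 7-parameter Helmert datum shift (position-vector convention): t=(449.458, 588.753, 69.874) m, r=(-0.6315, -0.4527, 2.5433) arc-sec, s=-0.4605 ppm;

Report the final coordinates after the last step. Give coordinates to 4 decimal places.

start: φ=15.097117°, λ=-94.634115°, h=233.595 m
→ ECEF (a=6378388.000, f=1/297.0): X=-497670.9831, Y=-6139735.9491, Z=1650557.9038
→ Helmert 7p (PV): X=-497149.2139, Y=-6139145.4518, Z=1650644.7229

X=-497149.2139 m, Y=-6139145.4518 m, Z=1650644.7229 m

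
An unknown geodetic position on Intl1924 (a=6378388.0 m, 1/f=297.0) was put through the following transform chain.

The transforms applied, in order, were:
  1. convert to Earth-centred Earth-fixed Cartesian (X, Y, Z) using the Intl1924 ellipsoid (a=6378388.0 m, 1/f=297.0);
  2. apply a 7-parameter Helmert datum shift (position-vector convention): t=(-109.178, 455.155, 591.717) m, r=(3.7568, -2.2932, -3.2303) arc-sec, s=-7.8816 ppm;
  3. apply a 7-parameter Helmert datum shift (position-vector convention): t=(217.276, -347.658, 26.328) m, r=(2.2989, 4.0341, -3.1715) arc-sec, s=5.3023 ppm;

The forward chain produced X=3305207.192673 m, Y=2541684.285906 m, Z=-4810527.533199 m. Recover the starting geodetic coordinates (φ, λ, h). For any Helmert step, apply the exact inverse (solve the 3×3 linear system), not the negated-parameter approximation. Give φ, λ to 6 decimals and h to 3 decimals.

φ=-49.279691°, λ=37.559700°, h=270.500 m

start: X=3305207.1927, Y=2541684.2859, Z=-4810527.5332 m
→ Helmert⁻¹: X=3305027.3900, Y=2542015.6682, Z=-4810492.0468
→ Helmert⁻¹: X=3305069.3252, Y=2541544.6767, Z=-4811204.7184
→ geod (Bowring, a=6378388.000): φ=-49.27969100°, λ=37.55970000°, h=270.5000 m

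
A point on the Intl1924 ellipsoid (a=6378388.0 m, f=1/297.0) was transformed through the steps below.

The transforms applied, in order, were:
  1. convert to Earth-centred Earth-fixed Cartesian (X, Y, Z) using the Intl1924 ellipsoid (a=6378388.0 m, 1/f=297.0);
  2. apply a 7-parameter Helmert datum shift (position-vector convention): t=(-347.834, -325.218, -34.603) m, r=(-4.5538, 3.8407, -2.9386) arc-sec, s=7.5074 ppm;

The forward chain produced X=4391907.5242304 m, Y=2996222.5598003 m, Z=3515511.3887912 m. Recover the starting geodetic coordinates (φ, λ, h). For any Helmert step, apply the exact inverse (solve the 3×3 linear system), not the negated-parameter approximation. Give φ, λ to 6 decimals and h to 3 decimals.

start: X=4391907.5242, Y=2996222.5598, Z=3515511.3888 m
→ Helmert⁻¹: X=4392114.2310, Y=2996510.2380, Z=3515667.5369
→ geod (Bowring, a=6378388.000): φ=33.65150800°, λ=34.30367700°, h=2308.1090 m

φ=33.651508°, λ=34.303677°, h=2308.109 m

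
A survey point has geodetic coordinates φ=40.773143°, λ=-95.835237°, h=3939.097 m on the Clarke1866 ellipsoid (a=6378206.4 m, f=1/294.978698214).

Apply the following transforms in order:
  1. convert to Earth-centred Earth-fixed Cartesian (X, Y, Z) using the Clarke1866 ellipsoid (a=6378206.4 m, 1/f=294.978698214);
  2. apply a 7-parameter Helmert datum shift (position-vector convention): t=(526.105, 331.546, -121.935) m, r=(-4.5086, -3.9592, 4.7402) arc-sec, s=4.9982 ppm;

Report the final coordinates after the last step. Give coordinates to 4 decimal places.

X=-491538.7422 m, Y=-4814727.0100 m, Z=4145745.3776 m

start: φ=40.773143°, λ=-95.835237°, h=3939.097 m
→ ECEF (a=6378206.400, f=1/294.978698214): X=-492093.4680, Y=-4815113.7997, Z=4145750.7862
→ Helmert 7p (PV): X=-491538.7422, Y=-4814727.0100, Z=4145745.3776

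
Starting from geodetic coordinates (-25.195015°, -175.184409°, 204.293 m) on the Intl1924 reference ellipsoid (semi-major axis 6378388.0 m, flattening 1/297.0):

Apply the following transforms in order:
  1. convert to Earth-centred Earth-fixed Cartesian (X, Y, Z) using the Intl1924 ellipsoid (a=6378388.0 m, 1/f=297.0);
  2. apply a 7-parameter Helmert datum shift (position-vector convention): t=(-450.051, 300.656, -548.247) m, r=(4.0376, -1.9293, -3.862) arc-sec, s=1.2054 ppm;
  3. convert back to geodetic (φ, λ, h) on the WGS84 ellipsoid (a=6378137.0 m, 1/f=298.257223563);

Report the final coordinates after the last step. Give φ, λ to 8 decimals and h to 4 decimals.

φ=-25.19786302°, λ=-175.18932973°, h=1063.0209 m

start: φ=-25.195015°, λ=-175.184409°, h=204.293 m
→ ECEF (a=6378388.000, f=1/297.0): X=-5754891.6440, Y=-484828.8199, Z=-2698760.7768
→ Helmert 7p (PV): X=-5755332.4667, Y=-484368.1686, Z=-2699375.5959
→ geod (Bowring, a=6378137.000): φ=-25.19786302°, λ=-175.18932973°, h=1063.0209 m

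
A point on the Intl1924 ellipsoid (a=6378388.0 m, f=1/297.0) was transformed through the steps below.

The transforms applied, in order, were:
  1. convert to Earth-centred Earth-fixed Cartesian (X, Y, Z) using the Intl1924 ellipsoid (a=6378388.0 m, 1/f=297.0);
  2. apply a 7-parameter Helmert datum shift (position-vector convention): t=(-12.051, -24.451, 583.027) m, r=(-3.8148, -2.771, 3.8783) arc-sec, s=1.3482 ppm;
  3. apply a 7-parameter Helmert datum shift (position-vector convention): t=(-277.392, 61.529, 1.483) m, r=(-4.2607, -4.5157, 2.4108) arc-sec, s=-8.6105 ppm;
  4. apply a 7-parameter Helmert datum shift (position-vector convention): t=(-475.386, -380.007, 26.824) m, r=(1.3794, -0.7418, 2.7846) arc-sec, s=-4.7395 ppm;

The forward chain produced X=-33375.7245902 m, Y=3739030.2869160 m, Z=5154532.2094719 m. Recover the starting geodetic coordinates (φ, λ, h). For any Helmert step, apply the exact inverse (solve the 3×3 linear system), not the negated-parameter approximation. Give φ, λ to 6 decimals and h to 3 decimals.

start: X=-33375.7246, Y=3739030.2869, Z=5154532.2095 m
→ Helmert⁻¹: X=-32831.4739, Y=3739462.9310, Z=5154504.9257
→ Helmert⁻¹: X=-32397.8086, Y=3739327.5028, Z=5154625.7765
→ Helmert⁻¹: X=-32246.1653, Y=3739252.1952, Z=5154105.3902
→ geod (Bowring, a=6378388.000): φ=54.22188600°, λ=90.49408900°, h=3425.7870 m

φ=54.221886°, λ=90.494089°, h=3425.787 m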